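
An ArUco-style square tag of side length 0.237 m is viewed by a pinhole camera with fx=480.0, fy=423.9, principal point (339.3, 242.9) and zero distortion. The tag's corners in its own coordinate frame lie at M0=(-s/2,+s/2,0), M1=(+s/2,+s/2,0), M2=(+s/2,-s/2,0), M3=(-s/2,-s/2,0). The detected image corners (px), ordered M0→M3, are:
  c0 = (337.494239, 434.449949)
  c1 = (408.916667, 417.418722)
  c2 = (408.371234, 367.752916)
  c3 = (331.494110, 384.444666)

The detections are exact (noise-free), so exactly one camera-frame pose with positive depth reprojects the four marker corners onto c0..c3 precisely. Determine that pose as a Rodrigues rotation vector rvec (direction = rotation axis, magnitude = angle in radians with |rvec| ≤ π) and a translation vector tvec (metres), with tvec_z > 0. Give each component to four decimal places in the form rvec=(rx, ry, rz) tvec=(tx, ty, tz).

Intrinsics K: fx=480.0, fy=423.9, cx=339.3, cy=242.9
Marker side s = 0.237 m; corners in marker frame (Z=0):
  M0 = (-0.1185, +0.1185, 0)
  M1 = (+0.1185, +0.1185, 0)
  M2 = (+0.1185, -0.1185, 0)
  M3 = (-0.1185, -0.1185, 0)
Detected image corners:
  c0 = (337.494239, 434.449949) px
  c1 = (408.916667, 417.418722) px
  c2 = (408.371234, 367.752916) px
  c3 = (331.494110, 384.444666) px
Planar DLT: solve 8×8 A·h = b for H (H[2,2]=1):
  H  [+361.42331 +126.80061 +372.20714]
  H  [-18.31998 +332.40551 +401.78424]
  H  [+0.13179 +0.30458 +1.00000]
B = K⁻¹H; ‖b₁‖=0.683234, ‖b₂‖=0.683234; λ = 2/(‖b₁‖+‖b₂‖) = 1.463627, sign → tz>0 ⇒ λ=+1.463627
r₁ = λ·B[:,0] = (+0.96571,-0.17379,+0.19290); r₂ = λ·B[:,1] = (+0.07153,+0.89228,+0.44579)
r₃ = r₁×r₂ = (-0.24959,-0.41670,+0.87411); SVD([r₁ r₂ r₃]) → R = UVᵀ:
  R  [+0.96571 +0.07153 -0.24959]
  R  [-0.17379 +0.89228 -0.41670]
  R  [+0.19290 +0.44579 +0.87411]
t = (+0.10034, +0.54859, +1.46363) m
tr R = 2.732092; θ = arccos((tr R − 1)/2) = 0.523557 rad = 29.998°
axis k = ((R−Rᵀ)₃₂, (R−Rᵀ)₁₃, (R−Rᵀ)₂₁) / (2 sinθ) = (+0.862549, -0.442517, -0.245333)
rvec = θ·k = (+0.451594, -0.231683, -0.128446)

rvec=(0.4516, -0.2317, -0.1284) tvec=(0.1003, 0.5486, 1.4636)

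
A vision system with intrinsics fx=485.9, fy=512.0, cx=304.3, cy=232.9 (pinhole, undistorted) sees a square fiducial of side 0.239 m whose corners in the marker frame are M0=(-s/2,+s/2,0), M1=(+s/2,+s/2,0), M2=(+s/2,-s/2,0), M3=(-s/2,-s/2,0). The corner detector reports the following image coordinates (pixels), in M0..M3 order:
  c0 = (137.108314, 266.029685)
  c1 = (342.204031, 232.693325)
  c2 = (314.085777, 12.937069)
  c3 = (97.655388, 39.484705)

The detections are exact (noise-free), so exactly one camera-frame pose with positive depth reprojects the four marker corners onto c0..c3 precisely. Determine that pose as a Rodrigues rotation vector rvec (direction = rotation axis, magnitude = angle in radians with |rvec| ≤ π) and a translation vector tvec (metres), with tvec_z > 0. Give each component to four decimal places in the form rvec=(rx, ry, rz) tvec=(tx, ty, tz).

Intrinsics K: fx=485.9, fy=512.0, cx=304.3, cy=232.9
Marker side s = 0.239 m; corners in marker frame (Z=0):
  M0 = (-0.1195, +0.1195, 0)
  M1 = (+0.1195, +0.1195, 0)
  M2 = (+0.1195, -0.1195, 0)
  M3 = (-0.1195, -0.1195, 0)
Detected image corners:
  c0 = (137.108314, 266.029685) px
  c1 = (342.204031, 232.693325) px
  c2 = (314.085777, 12.937069) px
  c3 = (97.655388, 39.484705) px
Planar DLT: solve 8×8 A·h = b for H (H[2,2]=1):
  H  [+915.62871 +185.54599 +225.10916]
  H  [-104.37834 +961.02216 +140.18110]
  H  [+0.15417 +0.20030 +1.00000]
B = K⁻¹H; ‖b₁‖=1.815281, ‖b₂‖=1.815281; λ = 2/(‖b₁‖+‖b₂‖) = 0.550879, sign → tz>0 ⇒ λ=+0.550879
r₁ = λ·B[:,0] = (+0.98489,-0.15094,+0.08493); r₂ = λ·B[:,1] = (+0.14126,+0.98380,+0.11034)
r₃ = r₁×r₂ = (-0.10021,-0.09668,+0.99026); SVD([r₁ r₂ r₃]) → R = UVᵀ:
  R  [+0.98489 +0.14126 -0.10021]
  R  [-0.15094 +0.98380 -0.09668]
  R  [+0.08493 +0.11034 +0.99026]
t = (-0.08978, -0.09976, +0.55088) m
tr R = 2.958952; θ = arccos((tr R − 1)/2) = 0.202952 rad = 11.628°
axis k = ((R−Rᵀ)₃₂, (R−Rᵀ)₁₃, (R−Rᵀ)₂₁) / (2 sinθ) = (+0.513548, -0.459246, -0.724818)
rvec = θ·k = (+0.104226, -0.093205, -0.147103)

rvec=(0.1042, -0.0932, -0.1471) tvec=(-0.0898, -0.0998, 0.5509)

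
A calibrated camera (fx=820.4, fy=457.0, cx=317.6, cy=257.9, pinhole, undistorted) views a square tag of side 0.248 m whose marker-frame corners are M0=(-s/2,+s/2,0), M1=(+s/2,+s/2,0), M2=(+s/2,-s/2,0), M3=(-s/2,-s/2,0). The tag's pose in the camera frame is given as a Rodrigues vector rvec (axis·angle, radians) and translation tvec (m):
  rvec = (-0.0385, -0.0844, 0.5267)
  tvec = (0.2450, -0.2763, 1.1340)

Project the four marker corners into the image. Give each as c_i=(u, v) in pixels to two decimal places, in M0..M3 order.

Intrinsics K: fx=820.4, fy=457.0, cx=317.6, cy=257.9
Marker side s = 0.248 m; corners in marker frame (Z=0):
  M0 = (-0.1240, +0.1240, 0)
  M1 = (+0.1240, +0.1240, 0)
  M2 = (+0.1240, -0.1240, 0)
  M3 = (-0.1240, -0.1240, 0)
rvec = (-0.0385, -0.0844, 0.5267), |rvec| = θ = 0.53481 rad = 30.642°
Rodrigues: sinθ=0.50967, 1−cosθ=0.13963; R = I + sinθ·[k]× + (1−cosθ)·[k]×²:
    [+0.86109 -0.50036 -0.09033]
    [+0.50354 +0.86384 +0.01499]
    [+0.07053 -0.05839 +0.99580]
t = (0.2450, -0.2763, 1.1340) m
M0: Pc = R·M0+t = (+0.07618, -0.23162, +1.11801); u = 820.4·(+0.07618)/1.11801 + 317.6 = 373.5009, v = 457.0·(-0.23162)/1.11801 + 257.9 = 163.2221
M1: Pc = R·M1+t = (+0.28973, -0.10674, +1.13551); u = 820.4·(+0.28973)/1.13551 + 317.6 = 526.9294, v = 457.0·(-0.10674)/1.13551 + 257.9 = 214.9390
M2: Pc = R·M2+t = (+0.41382, -0.32098, +1.14999); u = 820.4·(+0.41382)/1.14999 + 317.6 = 612.8191, v = 457.0·(-0.32098)/1.14999 + 257.9 = 130.3445
M3: Pc = R·M3+t = (+0.20027, -0.44586, +1.13249); u = 820.4·(+0.20027)/1.13249 + 317.6 = 462.6791, v = 457.0·(-0.44586)/1.13249 + 257.9 = 77.9823

c0=(373.50, 163.22) c1=(526.93, 214.94) c2=(612.82, 130.34) c3=(462.68, 77.98)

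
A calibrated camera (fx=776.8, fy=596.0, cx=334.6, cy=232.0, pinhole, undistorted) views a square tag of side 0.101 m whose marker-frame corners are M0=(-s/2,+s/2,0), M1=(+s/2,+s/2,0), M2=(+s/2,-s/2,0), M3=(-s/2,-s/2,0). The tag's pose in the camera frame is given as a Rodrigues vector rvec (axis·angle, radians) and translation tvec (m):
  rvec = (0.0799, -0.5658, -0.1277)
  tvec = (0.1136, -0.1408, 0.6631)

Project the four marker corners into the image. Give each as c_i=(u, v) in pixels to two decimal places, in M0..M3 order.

c0=(426.97, 154.33) c1=(514.25, 147.96) c2=(505.88, 59.59) c3=(416.34, 58.58)

Intrinsics K: fx=776.8, fy=596.0, cx=334.6, cy=232.0
Marker side s = 0.101 m; corners in marker frame (Z=0):
  M0 = (-0.0505, +0.0505, 0)
  M1 = (+0.0505, +0.0505, 0)
  M2 = (+0.0505, -0.0505, 0)
  M3 = (-0.0505, -0.0505, 0)
rvec = (0.0799, -0.5658, -0.1277), |rvec| = θ = 0.58551 rad = 33.547°
Rodrigues: sinθ=0.55262, 1−cosθ=0.16657; R = I + sinθ·[k]× + (1−cosθ)·[k]×²:
    [+0.83653 +0.09856 -0.53898]
    [-0.14249 +0.98897 -0.04031]
    [+0.52906 +0.11052 +0.84135]
t = (0.1136, -0.1408, 0.6631) m
M0: Pc = R·M0+t = (+0.07633, -0.08366, +0.64196); u = 776.8·(+0.07633)/0.64196 + 334.6 = 426.9652, v = 596.0·(-0.08366)/0.64196 + 232.0 = 154.3291
M1: Pc = R·M1+t = (+0.16082, -0.09805, +0.69540); u = 776.8·(+0.16082)/0.69540 + 334.6 = 514.2476, v = 596.0·(-0.09805)/0.69540 + 232.0 = 147.9628
M2: Pc = R·M2+t = (+0.15087, -0.19794, +0.68424); u = 776.8·(+0.15087)/0.68424 + 334.6 = 505.8768, v = 596.0·(-0.19794)/0.68424 + 232.0 = 59.5864
M3: Pc = R·M3+t = (+0.06638, -0.18355, +0.63080); u = 776.8·(+0.06638)/0.63080 + 334.6 = 416.3408, v = 596.0·(-0.18355)/0.63080 + 232.0 = 58.5789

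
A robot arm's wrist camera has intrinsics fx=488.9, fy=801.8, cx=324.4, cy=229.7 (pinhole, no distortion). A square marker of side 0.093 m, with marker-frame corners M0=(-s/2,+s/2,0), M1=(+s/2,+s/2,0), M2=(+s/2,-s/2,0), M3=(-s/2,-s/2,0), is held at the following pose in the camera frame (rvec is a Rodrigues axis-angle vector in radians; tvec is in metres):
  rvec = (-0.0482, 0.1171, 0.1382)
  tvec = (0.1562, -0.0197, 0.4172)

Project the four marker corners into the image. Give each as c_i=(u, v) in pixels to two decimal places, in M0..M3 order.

c0=(445.13, 267.88) c1=(557.55, 293.41) c2=(570.88, 114.43) c3=(459.09, 93.82)

Intrinsics K: fx=488.9, fy=801.8, cx=324.4, cy=229.7
Marker side s = 0.093 m; corners in marker frame (Z=0):
  M0 = (-0.0465, +0.0465, 0)
  M1 = (+0.0465, +0.0465, 0)
  M2 = (+0.0465, -0.0465, 0)
  M3 = (-0.0465, -0.0465, 0)
rvec = (-0.0482, 0.1171, 0.1382), |rvec| = θ = 0.18744 rad = 10.740°
Rodrigues: sinθ=0.18635, 1−cosθ=0.01752; R = I + sinθ·[k]× + (1−cosθ)·[k]×²:
    [+0.98364 -0.14021 +0.11309]
    [+0.13458 +0.98932 +0.05599]
    [-0.11974 -0.03985 +0.99201]
t = (0.1562, -0.0197, 0.4172) m
M0: Pc = R·M0+t = (+0.10394, +0.02005, +0.42091); u = 488.9·(+0.10394)/0.42091 + 324.4 = 445.1294, v = 801.8·(+0.02005)/0.42091 + 229.7 = 267.8846
M1: Pc = R·M1+t = (+0.19542, +0.03256, +0.40978); u = 488.9·(+0.19542)/0.40978 + 324.4 = 557.5517, v = 801.8·(+0.03256)/0.40978 + 229.7 = 293.4115
M2: Pc = R·M2+t = (+0.20846, -0.05945, +0.41349); u = 488.9·(+0.20846)/0.41349 + 324.4 = 570.8793, v = 801.8·(-0.05945)/0.41349 + 229.7 = 114.4277
M3: Pc = R·M3+t = (+0.11698, -0.07196, +0.42462); u = 488.9·(+0.11698)/0.42462 + 324.4 = 459.0887, v = 801.8·(-0.07196)/0.42462 + 229.7 = 93.8175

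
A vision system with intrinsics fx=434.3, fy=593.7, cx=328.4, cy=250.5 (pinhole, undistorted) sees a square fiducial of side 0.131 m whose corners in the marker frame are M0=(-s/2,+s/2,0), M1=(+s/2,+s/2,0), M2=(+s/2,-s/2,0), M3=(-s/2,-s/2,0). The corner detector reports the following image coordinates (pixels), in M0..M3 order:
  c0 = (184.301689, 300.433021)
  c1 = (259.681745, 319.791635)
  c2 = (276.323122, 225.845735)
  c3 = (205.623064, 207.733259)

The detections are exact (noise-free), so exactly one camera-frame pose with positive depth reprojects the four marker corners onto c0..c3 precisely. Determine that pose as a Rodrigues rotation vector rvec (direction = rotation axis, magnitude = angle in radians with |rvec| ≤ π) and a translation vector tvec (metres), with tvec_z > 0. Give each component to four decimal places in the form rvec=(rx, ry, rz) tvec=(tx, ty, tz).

rvec=(-0.3839, -0.0330, 0.1835) tvec=(-0.1704, 0.0148, 0.7659)

Intrinsics K: fx=434.3, fy=593.7, cx=328.4, cy=250.5
Marker side s = 0.131 m; corners in marker frame (Z=0):
  M0 = (-0.0655, +0.0655, 0)
  M1 = (+0.0655, +0.0655, 0)
  M2 = (+0.0655, -0.0655, 0)
  M3 = (-0.0655, -0.0655, 0)
Detected image corners:
  c0 = (184.301689, 300.433021) px
  c1 = (259.681745, 319.791635) px
  c2 = (276.323122, 225.845735) px
  c3 = (205.623064, 207.733259) px
Planar DLT: solve 8×8 A·h = b for H (H[2,2]=1):
  H  [+556.16249 -258.33585 +231.77854]
  H  [+141.93141 +583.28537 +261.95101]
  H  [-0.00355 -0.49004 +1.00000]
B = K⁻¹H; ‖b₁‖=1.305637, ‖b₂‖=1.305637; λ = 2/(‖b₁‖+‖b₂‖) = 0.765909, sign → tz>0 ⇒ λ=+0.765909
r₁ = λ·B[:,0] = (+0.98288,+0.18425,-0.00272); r₂ = λ·B[:,1] = (-0.17178,+0.91084,-0.37533)
r₃ = r₁×r₂ = (-0.06668,+0.36937,+0.92689); SVD([r₁ r₂ r₃]) → R = UVᵀ:
  R  [+0.98288 -0.17178 -0.06668]
  R  [+0.18425 +0.91084 +0.36937]
  R  [-0.00272 -0.37533 +0.92689]
t = (-0.17040, +0.01477, +0.76591) m
tr R = 2.820600; θ = arccos((tr R − 1)/2) = 0.426788 rad = 24.453°
axis k = ((R−Rᵀ)₃₂, (R−Rᵀ)₁₃, (R−Rᵀ)₂₁) / (2 sinθ) = (-0.899499, -0.077252, +0.430040)
rvec = θ·k = (-0.383895, -0.032970, +0.183536)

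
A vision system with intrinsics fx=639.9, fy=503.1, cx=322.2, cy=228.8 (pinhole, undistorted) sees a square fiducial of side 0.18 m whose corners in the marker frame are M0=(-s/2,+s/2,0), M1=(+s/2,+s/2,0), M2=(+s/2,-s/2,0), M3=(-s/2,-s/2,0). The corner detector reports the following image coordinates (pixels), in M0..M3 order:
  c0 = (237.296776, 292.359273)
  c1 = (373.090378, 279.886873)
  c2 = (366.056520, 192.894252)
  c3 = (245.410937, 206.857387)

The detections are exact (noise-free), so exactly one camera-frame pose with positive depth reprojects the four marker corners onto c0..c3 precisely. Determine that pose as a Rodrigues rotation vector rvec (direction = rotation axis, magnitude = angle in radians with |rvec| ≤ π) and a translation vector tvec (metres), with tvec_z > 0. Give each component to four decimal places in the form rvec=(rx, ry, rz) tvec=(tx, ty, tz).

rvec=(-0.6097, 0.2093, -0.0768) tvec=(-0.0244, 0.0205, 0.8758)

Intrinsics K: fx=639.9, fy=503.1, cx=322.2, cy=228.8
Marker side s = 0.18 m; corners in marker frame (Z=0):
  M0 = (-0.0900, +0.0900, 0)
  M1 = (+0.0900, +0.0900, 0)
  M2 = (+0.0900, -0.0900, 0)
  M3 = (-0.0900, -0.0900, 0)
Detected image corners:
  c0 = (237.296776, 292.359273) px
  c1 = (373.090378, 279.886873) px
  c2 = (366.056520, 192.894252) px
  c3 = (245.410937, 206.857387) px
Planar DLT: solve 8×8 A·h = b for H (H[2,2]=1):
  H  [+649.74587 -204.48711 +304.34447]
  H  [-121.48434 +319.38641 +240.56591]
  H  [-0.19674 -0.65717 +1.00000]
B = K⁻¹H; ‖b₁‖=1.141842, ‖b₂‖=1.141842; λ = 2/(‖b₁‖+‖b₂‖) = 0.875778, sign → tz>0 ⇒ λ=+0.875778
r₁ = λ·B[:,0] = (+0.97601,-0.13312,-0.17230); r₂ = λ·B[:,1] = (+0.00993,+0.81772,-0.57553)
r₃ = r₁×r₂ = (+0.21751,+0.56002,+0.79942); SVD([r₁ r₂ r₃]) → R = UVᵀ:
  R  [+0.97601 +0.00993 +0.21751]
  R  [-0.13312 +0.81772 +0.56002]
  R  [-0.17230 -0.57553 +0.79942]
t = (-0.02444, +0.02048, +0.87578) m
tr R = 2.593147; θ = arccos((tr R − 1)/2) = 0.649190 rad = 37.196°
axis k = ((R−Rᵀ)₃₂, (R−Rᵀ)₁₃, (R−Rᵀ)₂₁) / (2 sinθ) = (-0.939182, +0.322397, -0.118307)
rvec = θ·k = (-0.609708, +0.209297, -0.076804)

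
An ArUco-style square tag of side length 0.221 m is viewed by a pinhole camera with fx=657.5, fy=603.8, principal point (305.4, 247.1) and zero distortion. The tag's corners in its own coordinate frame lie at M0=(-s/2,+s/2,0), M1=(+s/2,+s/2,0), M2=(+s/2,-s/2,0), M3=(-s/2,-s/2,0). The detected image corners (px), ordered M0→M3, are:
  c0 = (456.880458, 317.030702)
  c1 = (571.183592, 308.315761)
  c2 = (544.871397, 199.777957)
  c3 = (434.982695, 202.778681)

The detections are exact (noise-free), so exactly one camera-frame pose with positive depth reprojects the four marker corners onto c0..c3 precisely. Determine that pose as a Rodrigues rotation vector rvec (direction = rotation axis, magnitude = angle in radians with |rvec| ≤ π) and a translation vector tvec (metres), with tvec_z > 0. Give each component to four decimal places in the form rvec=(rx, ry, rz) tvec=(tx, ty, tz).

rvec=(-0.2771, -0.2490, -0.0820) tvec=(0.3470, 0.0161, 1.1543)

Intrinsics K: fx=657.5, fy=603.8, cx=305.4, cy=247.1
Marker side s = 0.221 m; corners in marker frame (Z=0):
  M0 = (-0.1105, +0.1105, 0)
  M1 = (+0.1105, +0.1105, 0)
  M2 = (+0.1105, -0.1105, 0)
  M3 = (-0.1105, -0.1105, 0)
Detected image corners:
  c0 = (456.880458, 317.030702) px
  c1 = (571.183592, 308.315761) px
  c2 = (544.871397, 199.777957) px
  c3 = (434.982695, 202.778681) px
Planar DLT: solve 8×8 A·h = b for H (H[2,2]=1):
  H  [+617.53424 -3.90939 +503.04322]
  H  [+30.41553 +445.77217 +255.51629]
  H  [+0.22025 -0.22556 +1.00000]
B = K⁻¹H; ‖b₁‖=0.866321, ‖b₂‖=0.866321; λ = 2/(‖b₁‖+‖b₂‖) = 1.154306, sign → tz>0 ⇒ λ=+1.154306
r₁ = λ·B[:,0] = (+0.96605,-0.04590,+0.25424); r₂ = λ·B[:,1] = (+0.11407,+0.95875,-0.26036)
r₃ = r₁×r₂ = (-0.23180,+0.28052,+0.93144); SVD([r₁ r₂ r₃]) → R = UVᵀ:
  R  [+0.96605 +0.11407 -0.23180]
  R  [-0.04590 +0.95875 +0.28052]
  R  [+0.25424 -0.26036 +0.93144]
t = (+0.34698, +0.01609, +1.15431) m
tr R = 2.856238; θ = arccos((tr R − 1)/2) = 0.381468 rad = 21.857°
axis k = ((R−Rᵀ)₃₂, (R−Rᵀ)₁₃, (R−Rᵀ)₂₁) / (2 sinθ) = (-0.726443, -0.652780, -0.214849)
rvec = θ·k = (-0.277115, -0.249015, -0.081958)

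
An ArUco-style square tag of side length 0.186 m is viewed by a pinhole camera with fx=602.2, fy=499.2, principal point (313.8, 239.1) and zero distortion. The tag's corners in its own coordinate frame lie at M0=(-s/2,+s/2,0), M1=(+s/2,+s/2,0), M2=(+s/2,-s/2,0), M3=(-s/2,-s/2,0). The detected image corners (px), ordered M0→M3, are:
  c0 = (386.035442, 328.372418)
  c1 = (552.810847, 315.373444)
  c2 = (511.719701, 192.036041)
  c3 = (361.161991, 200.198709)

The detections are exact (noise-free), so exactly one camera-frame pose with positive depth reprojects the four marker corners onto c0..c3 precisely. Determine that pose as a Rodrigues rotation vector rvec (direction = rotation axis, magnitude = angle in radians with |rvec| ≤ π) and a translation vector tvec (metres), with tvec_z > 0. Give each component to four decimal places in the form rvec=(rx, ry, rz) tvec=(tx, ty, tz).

rvec=(-0.4157, -0.0915, -0.0944) tvec=(0.1584, 0.0225, 0.6842)

Intrinsics K: fx=602.2, fy=499.2, cx=313.8, cy=239.1
Marker side s = 0.186 m; corners in marker frame (Z=0):
  M0 = (-0.0930, +0.0930, 0)
  M1 = (+0.0930, +0.0930, 0)
  M2 = (+0.0930, -0.0930, 0)
  M3 = (-0.0930, -0.0930, 0)
Detected image corners:
  c0 = (386.035442, 328.372418) px
  c1 = (552.810847, 315.373444) px
  c2 = (511.719701, 192.036041) px
  c3 = (361.161991, 200.198709) px
Planar DLT: solve 8×8 A·h = b for H (H[2,2]=1):
  H  [+922.14308 -85.78964 +453.20291]
  H  [-15.32097 +525.09512 +255.51231]
  H  [+0.15777 -0.58232 +1.00000]
B = K⁻¹H; ‖b₁‖=1.461510, ‖b₂‖=1.461510; λ = 2/(‖b₁‖+‖b₂‖) = 0.684224, sign → tz>0 ⇒ λ=+0.684224
r₁ = λ·B[:,0] = (+0.99149,-0.07270,+0.10795); r₂ = λ·B[:,1] = (+0.11015,+0.91056,-0.39844)
r₃ = r₁×r₂ = (-0.06933,+0.40694,+0.91082); SVD([r₁ r₂ r₃]) → R = UVᵀ:
  R  [+0.99149 +0.11015 -0.06933]
  R  [-0.07270 +0.91056 +0.40694]
  R  [+0.10795 -0.39844 +0.91082]
t = (+0.15839, +0.02250, +0.68422) m
tr R = 2.812870; θ = arccos((tr R − 1)/2) = 0.436031 rad = 24.983°
axis k = ((R−Rᵀ)₃₂, (R−Rᵀ)₁₃, (R−Rᵀ)₂₁) / (2 sinθ) = (-0.953465, -0.209868, -0.216472)
rvec = θ·k = (-0.415740, -0.091509, -0.094388)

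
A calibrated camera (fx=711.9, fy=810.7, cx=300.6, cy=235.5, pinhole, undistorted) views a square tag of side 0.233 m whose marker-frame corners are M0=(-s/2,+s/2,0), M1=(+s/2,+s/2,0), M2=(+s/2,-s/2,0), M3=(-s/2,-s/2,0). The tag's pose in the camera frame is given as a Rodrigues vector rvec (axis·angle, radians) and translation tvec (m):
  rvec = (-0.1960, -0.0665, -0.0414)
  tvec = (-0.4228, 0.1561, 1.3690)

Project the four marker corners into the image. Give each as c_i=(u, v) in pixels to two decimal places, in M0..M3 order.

Intrinsics K: fx=711.9, fy=810.7, cx=300.6, cy=235.5
Marker side s = 0.233 m; corners in marker frame (Z=0):
  M0 = (-0.1165, +0.1165, 0)
  M1 = (+0.1165, +0.1165, 0)
  M2 = (+0.1165, -0.1165, 0)
  M3 = (-0.1165, -0.1165, 0)
rvec = (-0.1960, -0.0665, -0.0414), |rvec| = θ = 0.21107 rad = 12.094°
Rodrigues: sinθ=0.20951, 1−cosθ=0.02219; R = I + sinθ·[k]× + (1−cosθ)·[k]×²:
    [+0.99694 +0.04759 -0.06197]
    [-0.03460 +0.98001 +0.19592]
    [+0.07005 -0.19318 +0.97866]
t = (-0.4228, 0.1561, 1.3690) m
M0: Pc = R·M0+t = (-0.53340, +0.27430, +1.33833); u = 711.9·(-0.53340)/1.33833 + 300.6 = 16.8685, v = 810.7·(+0.27430)/1.33833 + 235.5 = 401.6593
M1: Pc = R·M1+t = (-0.30111, +0.26624, +1.35466); u = 711.9·(-0.30111)/1.35466 + 300.6 = 142.3592, v = 810.7·(+0.26624)/1.35466 + 235.5 = 394.8327
M2: Pc = R·M2+t = (-0.31220, +0.03790, +1.39967); u = 711.9·(-0.31220)/1.39967 + 300.6 = 141.8085, v = 810.7·(+0.03790)/1.39967 + 235.5 = 257.4509
M3: Pc = R·M3+t = (-0.54449, +0.04596, +1.38334); u = 711.9·(-0.54449)/1.38334 + 300.6 = 20.3944, v = 810.7·(+0.04596)/1.38334 + 235.5 = 262.4345

c0=(16.87, 401.66) c1=(142.36, 394.83) c2=(141.81, 257.45) c3=(20.39, 262.43)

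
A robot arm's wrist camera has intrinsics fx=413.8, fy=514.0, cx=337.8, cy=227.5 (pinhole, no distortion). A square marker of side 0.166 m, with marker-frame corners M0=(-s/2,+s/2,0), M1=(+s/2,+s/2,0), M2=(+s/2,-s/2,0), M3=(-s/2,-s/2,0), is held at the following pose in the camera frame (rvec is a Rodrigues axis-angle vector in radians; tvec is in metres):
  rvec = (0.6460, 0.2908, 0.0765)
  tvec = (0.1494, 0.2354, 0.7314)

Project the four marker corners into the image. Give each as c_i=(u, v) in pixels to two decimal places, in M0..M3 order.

c0=(374.78, 412.33) c1=(463.06, 440.09) c2=(479.98, 369.41) c3=(378.12, 341.75)

Intrinsics K: fx=413.8, fy=514.0, cx=337.8, cy=227.5
Marker side s = 0.166 m; corners in marker frame (Z=0):
  M0 = (-0.0830, +0.0830, 0)
  M1 = (+0.0830, +0.0830, 0)
  M2 = (+0.0830, -0.0830, 0)
  M3 = (-0.0830, -0.0830, 0)
rvec = (0.6460, 0.2908, 0.0765), |rvec| = θ = 0.71255 rad = 40.826°
Rodrigues: sinθ=0.65377, 1−cosθ=0.24331; R = I + sinθ·[k]× + (1−cosθ)·[k]×²:
    [+0.95667 +0.01983 +0.29049]
    [+0.16021 +0.79722 -0.58204]
    [-0.24313 +0.60337 +0.75950]
t = (0.1494, 0.2354, 0.7314) m
M0: Pc = R·M0+t = (+0.07164, +0.28827, +0.80166); u = 413.8·(+0.07164)/0.80166 + 337.8 = 374.7803, v = 514.0·(+0.28827)/0.80166 + 227.5 = 412.3313
M1: Pc = R·M1+t = (+0.23045, +0.31487, +0.76130); u = 413.8·(+0.23045)/0.76130 + 337.8 = 463.0597, v = 514.0·(+0.31487)/0.76130 + 227.5 = 440.0856
M2: Pc = R·M2+t = (+0.22716, +0.18253, +0.66114); u = 413.8·(+0.22716)/0.66114 + 337.8 = 479.9752, v = 514.0·(+0.18253)/0.66114 + 227.5 = 369.4055
M3: Pc = R·M3+t = (+0.06835, +0.15593, +0.70150); u = 413.8·(+0.06835)/0.70150 + 337.8 = 378.1183, v = 514.0·(+0.15593)/0.70150 + 227.5 = 341.7549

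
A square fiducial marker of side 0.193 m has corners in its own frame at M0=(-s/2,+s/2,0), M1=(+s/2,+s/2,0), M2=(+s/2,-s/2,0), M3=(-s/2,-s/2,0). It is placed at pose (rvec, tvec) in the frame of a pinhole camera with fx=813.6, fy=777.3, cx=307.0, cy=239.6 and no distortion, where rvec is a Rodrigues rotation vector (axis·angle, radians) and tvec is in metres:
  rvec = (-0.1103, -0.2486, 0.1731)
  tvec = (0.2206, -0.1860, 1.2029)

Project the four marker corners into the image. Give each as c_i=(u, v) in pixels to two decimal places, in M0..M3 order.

c0=(386.00, 166.88) c1=(506.61, 192.32) c2=(522.42, 74.63) c3=(404.95, 45.26)

Intrinsics K: fx=813.6, fy=777.3, cx=307.0, cy=239.6
Marker side s = 0.193 m; corners in marker frame (Z=0):
  M0 = (-0.0965, +0.0965, 0)
  M1 = (+0.0965, +0.0965, 0)
  M2 = (+0.0965, -0.0965, 0)
  M3 = (-0.0965, -0.0965, 0)
rvec = (-0.1103, -0.2486, 0.1731), |rvec| = θ = 0.32238 rad = 18.471°
Rodrigues: sinθ=0.31683, 1−cosθ=0.05152; R = I + sinθ·[k]× + (1−cosθ)·[k]×²:
    [+0.95451 -0.15653 -0.25378]
    [+0.18371 +0.97912 +0.08707]
    [+0.23485 -0.12973 +0.96334]
t = (0.2206, -0.1860, 1.2029) m
M0: Pc = R·M0+t = (+0.11338, -0.10924, +1.16772); u = 813.6·(+0.11338)/1.16772 + 307.0 = 386.0001, v = 777.3·(-0.10924)/1.16772 + 239.6 = 166.8815
M1: Pc = R·M1+t = (+0.29761, -0.07379, +1.21304); u = 813.6·(+0.29761)/1.21304 + 307.0 = 506.6070, v = 777.3·(-0.07379)/1.21304 + 239.6 = 192.3182
M2: Pc = R·M2+t = (+0.32782, -0.26276, +1.23808); u = 813.6·(+0.32782)/1.23808 + 307.0 = 522.4223, v = 777.3·(-0.26276)/1.23808 + 239.6 = 74.6344
M3: Pc = R·M3+t = (+0.14359, -0.29821, +1.19276); u = 813.6·(+0.14359)/1.19276 + 307.0 = 404.9481, v = 777.3·(-0.29821)/1.19276 + 239.6 = 45.2595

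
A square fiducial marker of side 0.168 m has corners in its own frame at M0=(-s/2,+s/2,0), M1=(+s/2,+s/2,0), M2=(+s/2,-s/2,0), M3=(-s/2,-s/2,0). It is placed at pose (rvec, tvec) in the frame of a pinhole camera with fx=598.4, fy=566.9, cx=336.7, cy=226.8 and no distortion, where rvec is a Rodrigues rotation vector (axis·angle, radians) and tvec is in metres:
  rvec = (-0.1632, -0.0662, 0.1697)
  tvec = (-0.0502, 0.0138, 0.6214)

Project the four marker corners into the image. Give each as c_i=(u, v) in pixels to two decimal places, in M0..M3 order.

Intrinsics K: fx=598.4, fy=566.9, cx=336.7, cy=226.8
Marker side s = 0.168 m; corners in marker frame (Z=0):
  M0 = (-0.0840, +0.0840, 0)
  M1 = (+0.0840, +0.0840, 0)
  M2 = (+0.0840, -0.0840, 0)
  M3 = (-0.0840, -0.0840, 0)
rvec = (-0.1632, -0.0662, 0.1697), |rvec| = θ = 0.24457 rad = 14.013°
Rodrigues: sinθ=0.24214, 1−cosθ=0.02976; R = I + sinθ·[k]× + (1−cosθ)·[k]×²:
    [+0.98349 -0.16264 -0.07932]
    [+0.17339 +0.97242 +0.15599]
    [+0.05176 -0.16717 +0.98457]
t = (-0.0502, 0.0138, 0.6214) m
M0: Pc = R·M0+t = (-0.14647, +0.08092, +0.60301); u = 598.4·(-0.14647)/0.60301 + 336.7 = 191.3448, v = 566.9·(+0.08092)/0.60301 + 226.8 = 302.8732
M1: Pc = R·M1+t = (+0.01875, +0.11005, +0.61171); u = 598.4·(+0.01875)/0.61171 + 336.7 = 355.0438, v = 566.9·(+0.11005)/0.61171 + 226.8 = 328.7873
M2: Pc = R·M2+t = (+0.04607, -0.05332, +0.63979); u = 598.4·(+0.04607)/0.63979 + 336.7 = 379.7942, v = 566.9·(-0.05332)/0.63979 + 226.8 = 179.5557
M3: Pc = R·M3+t = (-0.11915, -0.08245, +0.63109); u = 598.4·(-0.11915)/0.63109 + 336.7 = 223.7209, v = 566.9·(-0.08245)/0.63109 + 226.8 = 152.7384

c0=(191.34, 302.87) c1=(355.04, 328.79) c2=(379.79, 179.56) c3=(223.72, 152.74)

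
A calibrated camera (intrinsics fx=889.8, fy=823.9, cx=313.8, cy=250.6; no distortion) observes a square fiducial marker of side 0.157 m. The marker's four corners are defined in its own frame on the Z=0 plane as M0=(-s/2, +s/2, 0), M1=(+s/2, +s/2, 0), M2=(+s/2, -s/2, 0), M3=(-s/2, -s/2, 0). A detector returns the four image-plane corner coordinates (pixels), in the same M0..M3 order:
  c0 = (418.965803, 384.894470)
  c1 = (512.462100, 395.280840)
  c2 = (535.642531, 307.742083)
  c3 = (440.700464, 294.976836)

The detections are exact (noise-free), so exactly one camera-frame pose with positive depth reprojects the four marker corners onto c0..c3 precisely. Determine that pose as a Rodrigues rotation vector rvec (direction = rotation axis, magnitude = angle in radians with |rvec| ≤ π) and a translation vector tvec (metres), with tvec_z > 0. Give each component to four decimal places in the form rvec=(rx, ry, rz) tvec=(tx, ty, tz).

Intrinsics K: fx=889.8, fy=823.9, cx=313.8, cy=250.6
Marker side s = 0.157 m; corners in marker frame (Z=0):
  M0 = (-0.0785, +0.0785, 0)
  M1 = (+0.0785, +0.0785, 0)
  M2 = (+0.0785, -0.0785, 0)
  M3 = (-0.0785, -0.0785, 0)
Detected image corners:
  c0 = (418.965803, 384.894470) px
  c1 = (512.462100, 395.280840) px
  c2 = (535.642531, 307.742083) px
  c3 = (440.700464, 294.976836) px
Planar DLT: solve 8×8 A·h = b for H (H[2,2]=1):
  H  [+673.16648 -79.06001 +477.39112]
  H  [+126.63453 +611.47543 +346.26078]
  H  [+0.15325 +0.13427 +1.00000]
B = K⁻¹H; ‖b₁‖=0.726943, ‖b₂‖=0.726943; λ = 2/(‖b₁‖+‖b₂‖) = 1.375623, sign → tz>0 ⇒ λ=+1.375623
r₁ = λ·B[:,0] = (+0.96636,+0.14731,+0.21082); r₂ = λ·B[:,1] = (-0.18736,+0.96477,+0.18470)
r₃ = r₁×r₂ = (-0.17618,-0.21799,+0.95992); SVD([r₁ r₂ r₃]) → R = UVᵀ:
  R  [+0.96636 -0.18736 -0.17618]
  R  [+0.14731 +0.96477 -0.21799]
  R  [+0.21082 +0.18470 +0.95992]
t = (+0.25291, +0.15972, +1.37562) m
tr R = 2.891050; θ = arccos((tr R − 1)/2) = 0.331594 rad = 18.999°
axis k = ((R−Rᵀ)₃₂, (R−Rᵀ)₁₃, (R−Rᵀ)₂₁) / (2 sinθ) = (+0.618468, -0.594380, +0.514014)
rvec = θ·k = (+0.205080, -0.197092, +0.170444)

rvec=(0.2051, -0.1971, 0.1704) tvec=(0.2529, 0.1597, 1.3756)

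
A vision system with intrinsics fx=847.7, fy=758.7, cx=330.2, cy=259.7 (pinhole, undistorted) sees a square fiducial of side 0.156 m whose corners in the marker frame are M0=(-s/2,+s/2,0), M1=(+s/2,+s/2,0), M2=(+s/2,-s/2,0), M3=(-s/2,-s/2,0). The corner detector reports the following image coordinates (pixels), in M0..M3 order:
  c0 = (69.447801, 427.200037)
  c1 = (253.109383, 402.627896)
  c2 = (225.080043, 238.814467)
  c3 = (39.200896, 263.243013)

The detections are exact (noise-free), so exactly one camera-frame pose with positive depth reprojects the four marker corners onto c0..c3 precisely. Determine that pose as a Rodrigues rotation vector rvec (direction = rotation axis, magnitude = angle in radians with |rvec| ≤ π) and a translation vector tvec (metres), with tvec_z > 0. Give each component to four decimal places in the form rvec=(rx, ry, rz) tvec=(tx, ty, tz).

Intrinsics K: fx=847.7, fy=758.7, cx=330.2, cy=259.7
Marker side s = 0.156 m; corners in marker frame (Z=0):
  M0 = (-0.0780, +0.0780, 0)
  M1 = (+0.0780, +0.0780, 0)
  M2 = (+0.0780, -0.0780, 0)
  M3 = (-0.0780, -0.0780, 0)
Detected image corners:
  c0 = (69.447801, 427.200037) px
  c1 = (253.109383, 402.627896) px
  c2 = (225.080043, 238.814467) px
  c3 = (39.200896, 263.243013) px
Planar DLT: solve 8×8 A·h = b for H (H[2,2]=1):
  H  [+1186.83776 +197.67362 +146.91447]
  H  [-151.48761 +1075.28445 +333.43024]
  H  [+0.01672 +0.07430 +1.00000]
B = K⁻¹H; ‖b₁‖=1.408708, ‖b₂‖=1.408708; λ = 2/(‖b₁‖+‖b₂‖) = 0.709870, sign → tz>0 ⇒ λ=+0.709870
r₁ = λ·B[:,0] = (+0.98924,-0.14580,+0.01187); r₂ = λ·B[:,1] = (+0.14499,+0.98803,+0.05274)
r₃ = r₁×r₂ = (-0.01942,-0.05045,+0.99854); SVD([r₁ r₂ r₃]) → R = UVᵀ:
  R  [+0.98924 +0.14499 -0.01942]
  R  [-0.14580 +0.98803 -0.05045]
  R  [+0.01187 +0.05274 +0.99854]
t = (-0.15348, +0.06898, +0.70987) m
tr R = 2.975807; θ = arccos((tr R − 1)/2) = 0.155699 rad = 8.921°
axis k = ((R−Rᵀ)₃₂, (R−Rᵀ)₁₃, (R−Rᵀ)₂₁) / (2 sinθ) = (+0.332731, -0.100893, -0.937609)
rvec = θ·k = (+0.051806, -0.015709, -0.145985)

rvec=(0.0518, -0.0157, -0.1460) tvec=(-0.1535, 0.0690, 0.7099)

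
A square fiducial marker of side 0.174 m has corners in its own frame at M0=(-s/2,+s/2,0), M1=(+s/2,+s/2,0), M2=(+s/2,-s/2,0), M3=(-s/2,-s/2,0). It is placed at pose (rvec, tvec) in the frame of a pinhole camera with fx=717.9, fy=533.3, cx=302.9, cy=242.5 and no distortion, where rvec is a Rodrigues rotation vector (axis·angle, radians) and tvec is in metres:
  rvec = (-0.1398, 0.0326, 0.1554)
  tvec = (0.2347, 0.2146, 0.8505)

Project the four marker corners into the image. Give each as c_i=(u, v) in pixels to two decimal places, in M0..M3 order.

c0=(418.10, 423.86) c1=(566.87, 442.39) c2=(582.36, 331.14) c3=(437.52, 314.09)

Intrinsics K: fx=717.9, fy=533.3, cx=302.9, cy=242.5
Marker side s = 0.174 m; corners in marker frame (Z=0):
  M0 = (-0.0870, +0.0870, 0)
  M1 = (+0.0870, +0.0870, 0)
  M2 = (+0.0870, -0.0870, 0)
  M3 = (-0.0870, -0.0870, 0)
rvec = (-0.1398, 0.0326, 0.1554), |rvec| = θ = 0.21156 rad = 12.121°
Rodrigues: sinθ=0.20998, 1−cosθ=0.02229; R = I + sinθ·[k]× + (1−cosθ)·[k]×²:
    [+0.98744 -0.15651 +0.02154]
    [+0.15197 +0.97823 +0.14128]
    [-0.04318 -0.13624 +0.98973]
t = (0.2347, 0.2146, 0.8505) m
M0: Pc = R·M0+t = (+0.13518, +0.28648, +0.84240); u = 717.9·(+0.13518)/0.84240 + 302.9 = 418.0975, v = 533.3·(+0.28648)/0.84240 + 242.5 = 423.8647
M1: Pc = R·M1+t = (+0.30699, +0.31293, +0.83489); u = 717.9·(+0.30699)/0.83489 + 302.9 = 566.8730, v = 533.3·(+0.31293)/0.83489 + 242.5 = 442.3879
M2: Pc = R·M2+t = (+0.33422, +0.14272, +0.85860); u = 717.9·(+0.33422)/0.85860 + 302.9 = 582.3556, v = 533.3·(+0.14272)/0.85860 + 242.5 = 331.1448
M3: Pc = R·M3+t = (+0.16241, +0.11627, +0.86611); u = 717.9·(+0.16241)/0.86611 + 302.9 = 437.5177, v = 533.3·(+0.11627)/0.86611 + 242.5 = 314.0935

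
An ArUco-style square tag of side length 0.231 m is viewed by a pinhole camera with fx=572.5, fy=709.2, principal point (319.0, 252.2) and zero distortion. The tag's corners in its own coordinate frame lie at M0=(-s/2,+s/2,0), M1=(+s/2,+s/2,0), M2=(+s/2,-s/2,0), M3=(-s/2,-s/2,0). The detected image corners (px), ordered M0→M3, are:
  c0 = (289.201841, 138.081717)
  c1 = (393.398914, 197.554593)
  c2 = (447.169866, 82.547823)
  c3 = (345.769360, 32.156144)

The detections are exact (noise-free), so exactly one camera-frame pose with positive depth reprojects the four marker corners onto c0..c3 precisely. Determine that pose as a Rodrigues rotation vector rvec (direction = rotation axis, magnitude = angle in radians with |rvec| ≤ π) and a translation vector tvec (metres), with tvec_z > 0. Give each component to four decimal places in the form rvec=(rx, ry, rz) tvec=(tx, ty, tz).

rvec=(-0.3479, 0.1962, 0.4995) tvec=(0.0979, -0.2277, 1.1378)

Intrinsics K: fx=572.5, fy=709.2, cx=319.0, cy=252.2
Marker side s = 0.231 m; corners in marker frame (Z=0):
  M0 = (-0.1155, +0.1155, 0)
  M1 = (+0.1155, +0.1155, 0)
  M2 = (+0.1155, -0.1155, 0)
  M3 = (-0.1155, -0.1155, 0)
Detected image corners:
  c0 = (289.201841, 138.081717) px
  c1 = (393.398914, 197.554593) px
  c2 = (447.169866, 82.547823) px
  c3 = (345.769360, 32.156144) px
Planar DLT: solve 8×8 A·h = b for H (H[2,2]=1):
  H  [+358.27451 -328.89508 +368.26825]
  H  [+210.82682 +450.23696 +110.28580]
  H  [-0.23468 -0.24372 +1.00000]
B = K⁻¹H; ‖b₁‖=0.878884, ‖b₂‖=0.878884; λ = 2/(‖b₁‖+‖b₂‖) = 1.137806, sign → tz>0 ⇒ λ=+1.137806
r₁ = λ·B[:,0] = (+0.86084,+0.43320,-0.26703); r₂ = λ·B[:,1] = (-0.49914,+0.82095,-0.27730)
r₃ = r₁×r₂ = (+0.09909,+0.37199,+0.92293); SVD([r₁ r₂ r₃]) → R = UVᵀ:
  R  [+0.86084 -0.49914 +0.09909]
  R  [+0.43320 +0.82095 +0.37199]
  R  [-0.26703 -0.27730 +0.92293]
t = (+0.09792, -0.22768, +1.13781) m
tr R = 2.604716; θ = arccos((tr R − 1)/2) = 0.639560 rad = 36.644°
axis k = ((R−Rᵀ)₃₂, (R−Rᵀ)₁₃, (R−Rᵀ)₂₁) / (2 sinθ) = (-0.543943, +0.306708, +0.781061)
rvec = θ·k = (-0.347884, +0.196159, +0.499536)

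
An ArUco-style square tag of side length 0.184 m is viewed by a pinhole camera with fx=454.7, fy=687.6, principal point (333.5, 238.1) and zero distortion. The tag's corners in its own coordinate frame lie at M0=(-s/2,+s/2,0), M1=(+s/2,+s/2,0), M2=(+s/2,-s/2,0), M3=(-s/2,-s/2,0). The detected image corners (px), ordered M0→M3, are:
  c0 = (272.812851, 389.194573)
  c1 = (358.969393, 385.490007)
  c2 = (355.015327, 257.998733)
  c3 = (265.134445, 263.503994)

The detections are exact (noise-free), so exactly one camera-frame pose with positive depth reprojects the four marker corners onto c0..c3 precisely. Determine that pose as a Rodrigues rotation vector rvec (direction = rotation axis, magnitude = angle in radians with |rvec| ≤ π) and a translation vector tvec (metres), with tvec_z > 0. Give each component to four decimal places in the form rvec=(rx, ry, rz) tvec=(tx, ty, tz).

Intrinsics K: fx=454.7, fy=687.6, cx=333.5, cy=238.1
Marker side s = 0.184 m; corners in marker frame (Z=0):
  M0 = (-0.0920, +0.0920, 0)
  M1 = (+0.0920, +0.0920, 0)
  M2 = (+0.0920, -0.0920, 0)
  M3 = (-0.0920, -0.0920, 0)
Detected image corners:
  c0 = (272.812851, 389.194573) px
  c1 = (358.969393, 385.490007) px
  c2 = (355.015327, 257.998733) px
  c3 = (265.134445, 263.503994) px
Planar DLT: solve 8×8 A·h = b for H (H[2,2]=1):
  H  [+456.61829 +105.07070 +312.76728]
  H  [-47.20799 +763.95444 +325.42697]
  H  [-0.06878 +0.23451 +1.00000]
B = K⁻¹H; ‖b₁‖=1.057854, ‖b₂‖=1.057854; λ = 2/(‖b₁‖+‖b₂‖) = 0.945310, sign → tz>0 ⇒ λ=+0.945310
r₁ = λ·B[:,0] = (+0.99698,-0.04239,-0.06502); r₂ = λ·B[:,1] = (+0.05585,+0.97352,+0.22168)
r₃ = r₁×r₂ = (+0.05390,-0.22464,+0.97295); SVD([r₁ r₂ r₃]) → R = UVᵀ:
  R  [+0.99698 +0.05585 +0.05390]
  R  [-0.04239 +0.97352 -0.22464]
  R  [-0.06502 +0.22168 +0.97295]
t = (-0.04310, +0.12006, +0.94531) m
tr R = 2.943451; θ = arccos((tr R − 1)/2) = 0.238363 rad = 13.657°
axis k = ((R−Rᵀ)₃₂, (R−Rᵀ)₁₃, (R−Rᵀ)₂₁) / (2 sinθ) = (+0.945154, +0.251812, -0.208025)
rvec = θ·k = (+0.225290, +0.060023, -0.049586)

rvec=(0.2253, 0.0600, -0.0496) tvec=(-0.0431, 0.1201, 0.9453)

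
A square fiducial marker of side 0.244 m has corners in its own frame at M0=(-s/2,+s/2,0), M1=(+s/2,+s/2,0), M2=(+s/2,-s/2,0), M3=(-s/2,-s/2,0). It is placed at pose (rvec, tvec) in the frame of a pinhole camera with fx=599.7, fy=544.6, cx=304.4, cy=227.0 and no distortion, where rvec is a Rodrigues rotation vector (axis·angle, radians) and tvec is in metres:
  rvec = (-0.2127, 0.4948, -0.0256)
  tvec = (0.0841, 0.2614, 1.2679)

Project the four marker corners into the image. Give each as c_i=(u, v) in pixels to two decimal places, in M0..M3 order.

c0=(292.14, 390.39) c1=(399.62, 397.66) c2=(398.89, 285.54) c3=(295.52, 288.04)

Intrinsics K: fx=599.7, fy=544.6, cx=304.4, cy=227.0
Marker side s = 0.244 m; corners in marker frame (Z=0):
  M0 = (-0.1220, +0.1220, 0)
  M1 = (+0.1220, +0.1220, 0)
  M2 = (+0.1220, -0.1220, 0)
  M3 = (-0.1220, -0.1220, 0)
rvec = (-0.2127, 0.4948, -0.0256), |rvec| = θ = 0.53919 rad = 30.893°
Rodrigues: sinθ=0.51344, 1−cosθ=0.14187; R = I + sinθ·[k]× + (1−cosθ)·[k]×²:
    [+0.88020 -0.02698 +0.47383]
    [-0.07574 +0.97760 +0.19636]
    [-0.46851 -0.20872 +0.85845]
t = (0.0841, 0.2614, 1.2679) m
M0: Pc = R·M0+t = (-0.02658, +0.38991, +1.29959); u = 599.7·(-0.02658)/1.29959 + 304.4 = 292.1362, v = 544.6·(+0.38991)/1.29959 + 227.0 = 390.3922
M1: Pc = R·M1+t = (+0.18819, +0.37143, +1.18528); u = 599.7·(+0.18819)/1.18528 + 304.4 = 399.6177, v = 544.6·(+0.37143)/1.18528 + 227.0 = 397.6601
M2: Pc = R·M2+t = (+0.19478, +0.13289, +1.23621); u = 599.7·(+0.19478)/1.23621 + 304.4 = 398.8888, v = 544.6·(+0.13289)/1.23621 + 227.0 = 285.5447
M3: Pc = R·M3+t = (-0.01999, +0.15137, +1.35052); u = 599.7·(-0.01999)/1.35052 + 304.4 = 295.5221, v = 544.6·(+0.15137)/1.35052 + 227.0 = 288.0411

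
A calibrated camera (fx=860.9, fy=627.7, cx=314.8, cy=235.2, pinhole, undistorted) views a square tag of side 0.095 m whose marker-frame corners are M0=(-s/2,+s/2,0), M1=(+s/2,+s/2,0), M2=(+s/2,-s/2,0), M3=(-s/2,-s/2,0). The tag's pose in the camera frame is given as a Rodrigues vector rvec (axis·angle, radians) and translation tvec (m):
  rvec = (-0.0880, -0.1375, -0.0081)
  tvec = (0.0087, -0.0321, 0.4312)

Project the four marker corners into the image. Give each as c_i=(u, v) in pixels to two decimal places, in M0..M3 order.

Intrinsics K: fx=860.9, fy=627.7, cx=314.8, cy=235.2
Marker side s = 0.095 m; corners in marker frame (Z=0):
  M0 = (-0.0475, +0.0475, 0)
  M1 = (+0.0475, +0.0475, 0)
  M2 = (+0.0475, -0.0475, 0)
  M3 = (-0.0475, -0.0475, 0)
rvec = (-0.0880, -0.1375, -0.0081), |rvec| = θ = 0.16345 rad = 9.365°
Rodrigues: sinθ=0.16272, 1−cosθ=0.01333; R = I + sinθ·[k]× + (1−cosθ)·[k]×²:
    [+0.99054 +0.01410 -0.13653]
    [-0.00203 +0.99610 +0.08816]
    [+0.13724 -0.08705 +0.98670]
t = (0.0087, -0.0321, 0.4312) m
M0: Pc = R·M0+t = (-0.03768, +0.01531, +0.42055); u = 860.9·(-0.03768)/0.42055 + 314.8 = 237.6639, v = 627.7·(+0.01531)/0.42055 + 235.2 = 258.0533
M1: Pc = R·M1+t = (+0.05642, +0.01512, +0.43358); u = 860.9·(+0.05642)/0.43358 + 314.8 = 426.8247, v = 627.7·(+0.01512)/0.43358 + 235.2 = 257.0873
M2: Pc = R·M2+t = (+0.05508, -0.07951, +0.44185); u = 860.9·(+0.05508)/0.44185 + 314.8 = 422.1181, v = 627.7·(-0.07951)/0.44185 + 235.2 = 122.2460
M3: Pc = R·M3+t = (-0.03902, -0.07932, +0.42882); u = 860.9·(-0.03902)/0.42882 + 314.8 = 236.4622, v = 627.7·(-0.07932)/0.42882 + 235.2 = 119.0935

c0=(237.66, 258.05) c1=(426.82, 257.09) c2=(422.12, 122.25) c3=(236.46, 119.09)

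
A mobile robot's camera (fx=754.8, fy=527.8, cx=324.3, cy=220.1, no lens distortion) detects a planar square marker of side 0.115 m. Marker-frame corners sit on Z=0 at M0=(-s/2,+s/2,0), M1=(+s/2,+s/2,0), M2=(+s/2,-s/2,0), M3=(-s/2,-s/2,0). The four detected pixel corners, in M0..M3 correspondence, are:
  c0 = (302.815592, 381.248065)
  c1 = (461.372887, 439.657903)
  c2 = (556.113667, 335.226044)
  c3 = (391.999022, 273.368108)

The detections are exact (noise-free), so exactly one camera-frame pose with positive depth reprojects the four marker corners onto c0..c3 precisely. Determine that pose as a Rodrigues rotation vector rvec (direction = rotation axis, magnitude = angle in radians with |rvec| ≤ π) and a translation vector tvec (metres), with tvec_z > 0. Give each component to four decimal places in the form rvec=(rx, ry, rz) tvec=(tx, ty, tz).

Intrinsics K: fx=754.8, fy=527.8, cx=324.3, cy=220.1
Marker side s = 0.115 m; corners in marker frame (Z=0):
  M0 = (-0.0575, +0.0575, 0)
  M1 = (+0.0575, +0.0575, 0)
  M2 = (+0.0575, -0.0575, 0)
  M3 = (-0.0575, -0.0575, 0)
Detected image corners:
  c0 = (302.815592, 381.248065) px
  c1 = (461.372887, 439.657903) px
  c2 = (556.113667, 335.226044) px
  c3 = (391.999022, 273.368108) px
Planar DLT: solve 8×8 A·h = b for H (H[2,2]=1):
  H  [+1438.93050 -650.76704 +427.55031]
  H  [+553.06888 +1047.43102 +358.58487]
  H  [+0.08525 +0.34812 +1.00000]
B = K⁻¹H; ‖b₁‖=2.127915, ‖b₂‖=2.127915; λ = 2/(‖b₁‖+‖b₂‖) = 0.469944, sign → tz>0 ⇒ λ=+0.469944
r₁ = λ·B[:,0] = (+0.87868,+0.47574,+0.04006); r₂ = λ·B[:,1] = (-0.47546,+0.86439,+0.16360)
r₃ = r₁×r₂ = (+0.04320,-0.16280,+0.98571); SVD([r₁ r₂ r₃]) → R = UVᵀ:
  R  [+0.87868 -0.47546 +0.04320]
  R  [+0.47574 +0.86439 -0.16280]
  R  [+0.04006 +0.16360 +0.98571]
t = (+0.06428, +0.12330, +0.46994) m
tr R = 2.728780; θ = arccos((tr R − 1)/2) = 0.526860 rad = 30.187°
axis k = ((R−Rᵀ)₃₂, (R−Rᵀ)₁₃, (R−Rᵀ)₂₁) / (2 sinθ) = (+0.324562, +0.003120, +0.945859)
rvec = θ·k = (+0.170999, +0.001644, +0.498336)

rvec=(0.1710, 0.0016, 0.4983) tvec=(0.0643, 0.1233, 0.4699)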